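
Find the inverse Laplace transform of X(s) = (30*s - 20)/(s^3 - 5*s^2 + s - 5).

Factor the denominator: s^3 - 5*s^2 + s - 5 = (s - 5)*(s^2 + 1).
Partial fraction decomposition gives [5/(s - 5)] + [-5*s/(s^2 + 1)] + [5/(s^2 + 1)].
Invert each term: 5/(s - 5) ↔ 5e^(5t); -5·s/(s^2 + 1) ↔ -5cos(t); 5·1/(s^2 + 1) ↔ 5sin(t).

5*exp(5*t) + 5*sin(t) - 5*cos(t)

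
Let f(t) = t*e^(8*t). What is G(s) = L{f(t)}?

L{e^(8t)} = 1/(s - 8).
Then apply L{t·g(t)} = -d/ds[H(s)] with H(s) = 1/(s - 8):
differentiating 1 time and applying the sign gives (s - 8)^(-2).

G(s) = (s - 8)^(-2)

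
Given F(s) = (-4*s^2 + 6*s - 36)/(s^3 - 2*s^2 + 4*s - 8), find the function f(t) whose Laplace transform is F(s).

Factor the denominator: s^3 - 2*s^2 + 4*s - 8 = (s - 2)*(s^2 + 4).
Partial fraction decomposition gives [-5/(s - 2)] + [s/(s^2 + 4)] + [8/(s^2 + 4)].
Invert each term: -5/(s - 2) ↔ -5e^(2t); 1·s/(s^2 + 4) ↔ cos(2t); 4·2/(s^2 + 4) ↔ 4sin(2t).

f(t) = -5*exp(2*t) + 4*sin(2*t) + cos(2*t)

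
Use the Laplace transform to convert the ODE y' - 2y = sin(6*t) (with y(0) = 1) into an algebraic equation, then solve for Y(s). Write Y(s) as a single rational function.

Transform both sides with L{·}.
The derivative rules (L{y'} = sY - y(0) = sY - 1) turn the left side into (s - 2)Y - (1).
The right side is L{sin(6*t)} = 6/(s^2 + 36).
So (s - 2)Y = 6/(s^2 + 36) + (1).
Isolate Y and clear denominators.

Y(s) = (s^2 + 42)/(s^3 - 2*s^2 + 36*s - 72)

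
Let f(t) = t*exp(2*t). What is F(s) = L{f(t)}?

F(s) = (s - 2)^(-2)

L{t} = 1!/s^2 = 1/s^2.
By the first shifting theorem, multiplying by e^(2t) replaces s with s - 2.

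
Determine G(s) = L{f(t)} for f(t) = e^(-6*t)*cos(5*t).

L{cos(5t)} = s/(s^2 + 25).
By the first shifting theorem, multiplying by e^(-6t) replaces s with s + 6.

G(s) = (s + 6)/((s + 6)^2 + 25)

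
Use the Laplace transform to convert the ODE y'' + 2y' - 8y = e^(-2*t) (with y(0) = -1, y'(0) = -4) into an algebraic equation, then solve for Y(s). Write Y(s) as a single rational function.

Apply the Laplace transform to the equation.
With L{y''} = s^2 Y - s·y(0) - y'(0) and L{y'} = sY - y(0), with y(0) = -1, y'(0) = -4: the LHS transforms to (s^2 + 2*s - 8)Y - (-s - 6).
The right side is L{e^(-2*t)} = 1/(s + 2).
So (s^2 + 2*s - 8)Y = 1/(s + 2) + (-s - 6).
Isolate Y and clear denominators.

Y(s) = (-s^2 - 8*s - 11)/(s^3 + 4*s^2 - 4*s - 16)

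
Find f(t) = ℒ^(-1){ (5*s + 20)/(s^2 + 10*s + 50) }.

Complete the square in the denominator: s^2 + 10*s + 50 = (s + 5)^2 + 5^2.
Split the numerator to match: 5*s + 20 = 5·(s + 5) - 1·5.
Invert each term: 5·(s + 5)/((s + 5)^2 + 25) ↔ 5e^(-5t)cos(5t); -1·5/((s + 5)^2 + 25) ↔ -e^(-5t)sin(5t).

f(t) = -exp(-5*t)*sin(5*t) + 5*exp(-5*t)*cos(5*t)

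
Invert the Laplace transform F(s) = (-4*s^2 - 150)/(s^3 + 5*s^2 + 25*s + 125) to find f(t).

f(t) = -sin(5*t) + cos(5*t) - 5*exp(-5*t)

Factor the denominator: s^3 + 5*s^2 + 25*s + 125 = (s + 5)*(s^2 + 25).
Partial fraction decomposition gives [-5/(s + 5)] + [s/(s^2 + 25)] + [-5/(s^2 + 25)].
Invert each term: -5/(s + 5) ↔ -5e^(-5t); 1·s/(s^2 + 25) ↔ cos(5t); -1·5/(s^2 + 25) ↔ -sin(5t).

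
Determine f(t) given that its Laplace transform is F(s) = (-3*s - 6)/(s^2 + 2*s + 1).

f(t) = -3*t*exp(-t) - 3*exp(-t)

Factor the denominator: s^2 + 2*s + 1 = (s + 1)^2.
Partial fraction decomposition gives [-3/(s + 1)] + [-3/(s + 1)^2].
Invert each term: -3/(s + 1) ↔ -3e^(-t); -3/(s + 1)^2 ↔ -3t·e^(-t).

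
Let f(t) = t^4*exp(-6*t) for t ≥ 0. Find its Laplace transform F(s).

L{t^4} = 4!/s^5 = 24/s^5.
By the first shifting theorem, multiplying by e^(-6t) replaces s with s + 6.

F(s) = 24/(s + 6)^5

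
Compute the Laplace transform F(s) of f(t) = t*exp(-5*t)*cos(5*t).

F(s) = s*(s + 10)/(s^2 + 10*s + 50)^2

L{cos(5t)} = s/(s^2 + 25).
Multiplying by e^(-5t) shifts s → s + 5, so L{exp(-5*t)*cos(5*t)} = (s + 5)/((s + 5)^2 + 25).
Then apply L{t·g(t)} = -d/ds[G(s)] with G(s) = (s + 5)/((s + 5)^2 + 25):
differentiating 1 time and applying the sign gives s*(s + 10)/(s^2 + 10*s + 50)^2.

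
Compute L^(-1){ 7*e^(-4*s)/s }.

Heaviside(t - 4)*(7)

The factor e^(-4s) signals a time shift by c = 4 (second shifting theorem).
L{7} = 7/s, so L^-1{7/s} = 7.
Hence the inverse is u(t - 4) times that function evaluated at t - 4.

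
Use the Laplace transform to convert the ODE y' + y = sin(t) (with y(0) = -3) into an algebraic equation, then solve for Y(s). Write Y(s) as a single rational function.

Apply the Laplace transform to the equation.
The derivative rules (L{y'} = sY - y(0) = sY - (-3)) turn the left side into (s + 1)Y - (-3).
The right side is L{sin(t)} = 1/(s^2 + 1).
So (s + 1)Y = 1/(s^2 + 1) + (-3).
Isolate Y and clear denominators.

Y(s) = (-3*s^2 - 2)/(s^3 + s^2 + s + 1)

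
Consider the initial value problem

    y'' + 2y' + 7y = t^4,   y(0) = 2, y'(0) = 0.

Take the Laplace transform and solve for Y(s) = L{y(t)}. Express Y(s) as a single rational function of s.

Y(s) = (2*s^6 + 4*s^5 + 24)/(s^7 + 2*s^6 + 7*s^5)

Laplace-transform each side.
The derivative rules (L{y''} = s^2 Y - s·y(0) - y'(0) and L{y'} = sY - y(0), with y(0) = 2, y'(0) = 0) turn the left side into (s^2 + 2*s + 7)Y - (2*s + 4).
The right side is L{t^4} = 24/s^5.
So (s^2 + 2*s + 7)Y = 24/s^5 + (2*s + 4).
Isolate Y and clear denominators.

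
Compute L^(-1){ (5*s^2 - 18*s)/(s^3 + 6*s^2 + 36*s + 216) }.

Factor the denominator: s^3 + 6*s^2 + 36*s + 216 = (s + 6)*(s^2 + 36).
Partial fraction decomposition gives [4/(s + 6)] + [s/(s^2 + 36)] + [-24/(s^2 + 36)].
Invert each term: 4/(s + 6) ↔ 4e^(-6t); 1·s/(s^2 + 36) ↔ cos(6t); -4·6/(s^2 + 36) ↔ -4sin(6t).

-4*sin(6*t) + cos(6*t) + 4*exp(-6*t)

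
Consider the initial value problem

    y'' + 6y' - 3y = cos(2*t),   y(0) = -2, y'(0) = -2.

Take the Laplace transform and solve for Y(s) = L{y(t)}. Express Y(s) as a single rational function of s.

Y(s) = (-2*s^3 - 14*s^2 - 7*s - 56)/(s^4 + 6*s^3 + s^2 + 24*s - 12)

Laplace-transform each side.
With L{y''} = s^2 Y - s·y(0) - y'(0) and L{y'} = sY - y(0), with y(0) = -2, y'(0) = -2: the LHS transforms to (s^2 + 6*s - 3)Y - (-2*s - 14).
The right side is L{cos(2*t)} = s/(s^2 + 4).
So (s^2 + 6*s - 3)Y = s/(s^2 + 4) + (-2*s - 14).
Divide through and combine into a single rational function.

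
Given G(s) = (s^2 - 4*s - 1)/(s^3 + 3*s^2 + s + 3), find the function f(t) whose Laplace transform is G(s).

f(t) = -sin(t) - cos(t) + 2*exp(-3*t)

Factor the denominator: s^3 + 3*s^2 + s + 3 = (s + 3)*(s^2 + 1).
Partial fraction decomposition gives [2/(s + 3)] + [-s/(s^2 + 1)] + [-1/(s^2 + 1)].
Invert each term: 2/(s + 3) ↔ 2e^(-3t); -1·s/(s^2 + 1) ↔ -cos(t); -1·1/(s^2 + 1) ↔ -sin(t).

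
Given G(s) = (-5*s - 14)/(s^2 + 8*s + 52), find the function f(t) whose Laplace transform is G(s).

f(t) = exp(-4*t)*sin(6*t) - 5*exp(-4*t)*cos(6*t)

Complete the square in the denominator: s^2 + 8*s + 52 = (s + 4)^2 + 6^2.
Split the numerator to match: -5*s - 14 = -5·(s + 4) + 1·6.
Invert each term: -5·(s + 4)/((s + 4)^2 + 36) ↔ -5e^(-4t)cos(6t); 1·6/((s + 4)^2 + 36) ↔ e^(-4t)sin(6t).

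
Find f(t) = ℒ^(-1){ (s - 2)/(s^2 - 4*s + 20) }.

f(t) = exp(2*t)*cos(4*t)

Rewrite the denominator: s^2 - 4*s + 20 = (s - 2)^2 + 16.
The form in (s - 2) signals a first-shifting-theorem factor e^(2t).
Since L{cos(4t)} = s/(s^2 + 16), the inverse is exp(2*t)*cos(4*t).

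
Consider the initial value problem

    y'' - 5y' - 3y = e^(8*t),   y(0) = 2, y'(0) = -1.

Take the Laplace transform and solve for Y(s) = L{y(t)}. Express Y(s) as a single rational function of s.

Y(s) = (2*s^2 - 27*s + 89)/(s^3 - 13*s^2 + 37*s + 24)

Apply the Laplace transform to the equation.
Using L{y''} = s^2 Y - s·y(0) - y'(0) and L{y'} = sY - y(0), with y(0) = 2, y'(0) = -1, the left side becomes (s^2 - 5*s - 3)Y - (2*s - 11).
The right side is L{e^(8*t)} = 1/(s - 8).
So (s^2 - 5*s - 3)Y = 1/(s - 8) + (2*s - 11).
Isolate Y and clear denominators.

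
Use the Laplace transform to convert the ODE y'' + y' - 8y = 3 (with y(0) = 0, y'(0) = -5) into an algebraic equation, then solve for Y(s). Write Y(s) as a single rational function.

Y(s) = (-5*s + 3)/(s^3 + s^2 - 8*s)

Transform both sides with L{·}.
With L{y''} = s^2 Y - s·y(0) - y'(0) and L{y'} = sY - y(0), with y(0) = 0, y'(0) = -5: the LHS transforms to (s^2 + s - 8)Y - (-5).
The right side is L{3} = 3/s.
So (s^2 + s - 8)Y = 3/s + (-5).
Solve for Y(s) and write it as one ratio of polynomials.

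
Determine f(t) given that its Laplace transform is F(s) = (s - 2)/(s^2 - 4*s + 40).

Rewrite the denominator: s^2 - 4*s + 40 = (s - 2)^2 + 36.
The form in (s - 2) signals a first-shifting-theorem factor e^(2t).
Since L{cos(6t)} = s/(s^2 + 36), the inverse is e^(2*t)*cos(6*t).

f(t) = exp(2*t)*cos(6*t)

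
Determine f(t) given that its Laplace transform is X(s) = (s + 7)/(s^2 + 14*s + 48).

Rewrite the denominator: s^2 + 14*s + 48 = (s + 7)^2 - 1.
The form in (s + 7) signals a first-shifting-theorem factor e^(-7t).
Since L{cosh(t)} = s/(s^2 - 1), the inverse is exp(-7*t)*cosh(t).

f(t) = exp(-7*t)*cosh(t)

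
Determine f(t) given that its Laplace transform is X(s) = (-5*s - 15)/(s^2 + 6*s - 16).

f(t) = -5*exp(-3*t)*cosh(5*t)

Rewrite the denominator: s^2 + 6*s - 16 = (s + 3)^2 - 25.
The form in (s + 3) signals a first-shifting-theorem factor e^(-3t).
Since L{cosh(5t)} = s/(s^2 - 25), the inverse is e^(-3*t)*cosh(5*t), scaled by -5.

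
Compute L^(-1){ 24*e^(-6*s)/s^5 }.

The factor e^(-6s) signals a time shift by c = 6 (second shifting theorem).
L{t^4} = 4!/s^5 = 24/s^5, so L^-1{24/s^5} = t^4.
Hence the inverse is u(t - 6) times that function evaluated at t - 6.

Heaviside(t - 6)*((t - 6)^4)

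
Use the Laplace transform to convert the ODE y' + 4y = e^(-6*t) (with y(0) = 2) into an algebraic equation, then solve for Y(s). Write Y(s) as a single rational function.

Y(s) = (2*s + 13)/(s^2 + 10*s + 24)

Apply the Laplace transform to the equation.
With L{y'} = sY - y(0) = sY - 2: the LHS transforms to (s + 4)Y - (2).
The right side is L{e^(-6*t)} = 1/(s + 6).
So (s + 4)Y = 1/(s + 6) + (2).
Solve for Y(s) and write it as one ratio of polynomials.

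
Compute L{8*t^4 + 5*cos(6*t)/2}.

By linearity of the Laplace transform, transform each term separately.
(5/2)·[L{cos(6t)} = s/(s^2 + 36)]; (8)·[L{t^4} = 4!/s^5 = 24/s^5].

5*s/(2*(s^2 + 36)) + 192/s^5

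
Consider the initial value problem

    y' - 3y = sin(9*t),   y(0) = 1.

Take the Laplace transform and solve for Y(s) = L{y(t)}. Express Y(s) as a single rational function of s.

Laplace-transform each side.
With L{y'} = sY - y(0) = sY - 1: the LHS transforms to (s - 3)Y - (1).
The right side is L{sin(9*t)} = 9/(s^2 + 81).
So (s - 3)Y = 9/(s^2 + 81) + (1).
Isolate Y and clear denominators.

Y(s) = (s^2 + 90)/(s^3 - 3*s^2 + 81*s - 243)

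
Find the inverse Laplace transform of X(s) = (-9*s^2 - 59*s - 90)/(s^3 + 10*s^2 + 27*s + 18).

Factor the denominator: s^3 + 10*s^2 + 27*s + 18 = (s + 1)*(s + 3)*(s + 6).
Partial fraction decomposition gives [-1/(s + 3)] + [-4/(s + 1)] + [-4/(s + 6)].
Invert each term: -1/(s + 3) ↔ -e^(-3t); -4/(s + 1) ↔ -4e^(-t); -4/(s + 6) ↔ -4e^(-6t).

-4*exp(-t) - exp(-3*t) - 4*exp(-6*t)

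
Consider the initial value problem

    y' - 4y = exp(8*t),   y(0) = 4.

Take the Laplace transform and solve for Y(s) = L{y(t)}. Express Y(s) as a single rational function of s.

Y(s) = (4*s - 31)/(s^2 - 12*s + 32)

Take the Laplace transform of both sides.
Using L{y'} = sY - y(0) = sY - 4, the left side becomes (s - 4)Y - (4).
The right side is L{exp(8*t)} = 1/(s - 8).
So (s - 4)Y = 1/(s - 8) + (4).
Isolate Y and clear denominators.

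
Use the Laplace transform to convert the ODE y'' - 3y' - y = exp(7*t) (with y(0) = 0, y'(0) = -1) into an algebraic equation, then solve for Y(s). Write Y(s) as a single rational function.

Transform both sides with L{·}.
The derivative rules (L{y''} = s^2 Y - s·y(0) - y'(0) and L{y'} = sY - y(0), with y(0) = 0, y'(0) = -1) turn the left side into (s^2 - 3*s - 1)Y - (-1).
The right side is L{exp(7*t)} = 1/(s - 7).
So (s^2 - 3*s - 1)Y = 1/(s - 7) + (-1).
Divide through and combine into a single rational function.

Y(s) = (-s + 8)/(s^3 - 10*s^2 + 20*s + 7)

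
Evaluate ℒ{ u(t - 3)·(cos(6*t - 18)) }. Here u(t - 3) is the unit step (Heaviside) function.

By the second shifting theorem, L{u(t - c)·g(t - c)} = e^(-cs)·G(s) with c = 3 and G(s) = L{g(t)}.
L{cos(6t)} = s/(s^2 + 36).

s*exp(-3*s)/(s^2 + 36)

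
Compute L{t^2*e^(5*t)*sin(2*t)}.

L{sin(2t)} = 2/(s^2 + 4).
Multiplying by e^(5t) shifts s → s - 5, so L{e^(5*t)*sin(2*t)} = 2/((s - 5)^2 + 4).
Then apply L{t^2·g(t)} = (-1)^2 d^2/ds^2[G(s)] with G(s) = 2/((s - 5)^2 + 4):
differentiating 2 times and applying the sign gives 4*(3*s^2 - 30*s + 71)/(s^2 - 10*s + 29)^3.

4*(3*s^2 - 30*s + 71)/(s^2 - 10*s + 29)^3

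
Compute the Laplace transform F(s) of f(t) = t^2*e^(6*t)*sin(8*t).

L{sin(8t)} = 8/(s^2 + 64).
Multiplying by e^(6t) shifts s → s - 6, so L{e^(6*t)*sin(8*t)} = 8/((s - 6)^2 + 64).
Then apply L{t^2·g(t)} = (-1)^2 d^2/ds^2[G(s)] with G(s) = 8/((s - 6)^2 + 64):
differentiating 2 times and applying the sign gives 16*(3*s^2 - 36*s + 44)/(s^2 - 12*s + 100)^3.

F(s) = 16*(3*s^2 - 36*s + 44)/(s^2 - 12*s + 100)^3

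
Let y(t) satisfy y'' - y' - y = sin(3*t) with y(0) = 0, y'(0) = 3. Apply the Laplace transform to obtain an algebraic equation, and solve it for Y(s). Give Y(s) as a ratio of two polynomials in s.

Y(s) = (3*s^2 + 30)/(s^4 - s^3 + 8*s^2 - 9*s - 9)

Take the Laplace transform of both sides.
The derivative rules (L{y''} = s^2 Y - s·y(0) - y'(0) and L{y'} = sY - y(0), with y(0) = 0, y'(0) = 3) turn the left side into (s^2 - s - 1)Y - (3).
The right side is L{sin(3*t)} = 3/(s^2 + 9).
So (s^2 - s - 1)Y = 3/(s^2 + 9) + (3).
Isolate Y and clear denominators.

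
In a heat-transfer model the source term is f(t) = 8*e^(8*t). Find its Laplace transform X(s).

L{8} = 8/s.
By the first shifting theorem, multiplying by e^(8t) replaces s with s - 8.

X(s) = 8/(s - 8)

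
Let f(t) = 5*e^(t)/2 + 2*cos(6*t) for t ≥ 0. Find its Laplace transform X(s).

X(s) = 2*s/(s^2 + 36) + 5/(2*(s - 1))

By linearity of the Laplace transform, transform each term separately.
(5/2)·[L{e^(t)} = 1/(s - 1)]; (2)·[L{cos(6t)} = s/(s^2 + 36)].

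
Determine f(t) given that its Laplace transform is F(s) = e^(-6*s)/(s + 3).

f(t) = Heaviside(t - 6)*(exp(-3*t + 18))

The factor e^(-6s) signals a time shift by c = 6 (second shifting theorem).
L{e^(-3t)} = 1/(s + 3), so L^-1{1/(s + 3)} = e^(-3*t).
Hence the inverse is u(t - 6) times that function evaluated at t - 6.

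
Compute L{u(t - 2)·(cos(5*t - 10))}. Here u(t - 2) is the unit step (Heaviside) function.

By the second shifting theorem, L{u(t - c)·g(t - c)} = e^(-cs)·G(s) with c = 2 and G(s) = L{g(t)}.
L{cos(5t)} = s/(s^2 + 25).

s*exp(-2*s)/(s^2 + 25)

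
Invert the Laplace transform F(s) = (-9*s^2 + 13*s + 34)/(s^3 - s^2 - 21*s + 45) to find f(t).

Factor the denominator: s^3 - s^2 - 21*s + 45 = (s - 3)^2*(s + 5).
Partial fraction decomposition gives [-5/(s - 3)] + [-1/(s - 3)^2] + [-4/(s + 5)].
Invert each term: -5/(s - 3) ↔ -5e^(3t); -1/(s - 3)^2 ↔ -t·e^(3t); -4/(s + 5) ↔ -4e^(-5t).

f(t) = -t*exp(3*t) - 5*exp(3*t) - 4*exp(-5*t)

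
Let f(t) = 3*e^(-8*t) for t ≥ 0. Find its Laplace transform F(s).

F(s) = 3/(s + 8)

L{3} = 3/s.
By the first shifting theorem, multiplying by e^(-8t) replaces s with s + 8.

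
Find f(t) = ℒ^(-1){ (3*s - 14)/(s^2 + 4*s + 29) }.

Complete the square in the denominator: s^2 + 4*s + 29 = (s + 2)^2 + 5^2.
Split the numerator to match: 3*s - 14 = 3·(s + 2) - 4·5.
Invert each term: 3·(s + 2)/((s + 2)^2 + 25) ↔ 3e^(-2t)cos(5t); -4·5/((s + 2)^2 + 25) ↔ -4e^(-2t)sin(5t).

f(t) = -4*exp(-2*t)*sin(5*t) + 3*exp(-2*t)*cos(5*t)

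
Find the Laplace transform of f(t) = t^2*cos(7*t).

L{cos(7t)} = s/(s^2 + 49).
Then apply L{t^2·g(t)} = (-1)^2 d^2/ds^2[G(s)] with G(s) = s/(s^2 + 49):
differentiating 2 times and applying the sign gives 2*s*(s^2 - 147)/(s^2 + 49)^3.

2*s*(s^2 - 147)/(s^2 + 49)^3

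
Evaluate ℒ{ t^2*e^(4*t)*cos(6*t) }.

L{cos(6t)} = s/(s^2 + 36).
Multiplying by e^(4t) shifts s → s - 4, so L{e^(4*t)*cos(6*t)} = (s - 4)/((s - 4)^2 + 36).
Then apply L{t^2·g(t)} = (-1)^2 d^2/ds^2[G(s)] with G(s) = (s - 4)/((s - 4)^2 + 36):
differentiating 2 times and applying the sign gives 2*(s - 4)*(s^2 - 8*s - 92)/(s^2 - 8*s + 52)^3.

2*(s - 4)*(s^2 - 8*s - 92)/(s^2 - 8*s + 52)^3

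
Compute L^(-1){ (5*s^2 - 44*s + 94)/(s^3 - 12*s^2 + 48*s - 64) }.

Factor the denominator: s^3 - 12*s^2 + 48*s - 64 = (s - 4)^3.
Partial fraction decomposition gives [5/(s - 4)] + [-4/(s - 4)^2] + [-2/(s - 4)^3].
Invert each term: 5/(s - 4) ↔ 5e^(4t); -4/(s - 4)^2 ↔ -4t·e^(4t); -2/(s - 4)^3 ↔ (-1)t^2·e^(4t).

-t^2*exp(4*t) - 4*t*exp(4*t) + 5*exp(4*t)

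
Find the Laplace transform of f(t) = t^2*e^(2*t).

2/(s - 2)^3

L{t^2} = 2!/s^3 = 2/s^3.
By the first shifting theorem, multiplying by e^(2t) replaces s with s - 2.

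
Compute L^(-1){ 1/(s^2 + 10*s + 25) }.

Rewrite the denominator: s^2 + 10*s + 25 = (s + 5)^2.
The form in (s + 5) signals a first-shifting-theorem factor e^(-5t).
Since L{t} = 1!/s^2 = 1/s^2, the inverse is t*e^(-5*t).

t*exp(-5*t)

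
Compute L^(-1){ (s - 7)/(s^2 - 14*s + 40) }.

exp(7*t)*cosh(3*t)

Rewrite the denominator: s^2 - 14*s + 40 = (s - 7)^2 - 9.
The form in (s - 7) signals a first-shifting-theorem factor e^(7t).
Since L{cosh(3t)} = s/(s^2 - 9), the inverse is e^(7*t)*cosh(3*t).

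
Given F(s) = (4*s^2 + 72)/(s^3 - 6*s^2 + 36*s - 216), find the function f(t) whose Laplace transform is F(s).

f(t) = 3*exp(6*t) + sin(6*t) + cos(6*t)

Factor the denominator: s^3 - 6*s^2 + 36*s - 216 = (s - 6)*(s^2 + 36).
Partial fraction decomposition gives [3/(s - 6)] + [s/(s^2 + 36)] + [6/(s^2 + 36)].
Invert each term: 3/(s - 6) ↔ 3e^(6t); 1·s/(s^2 + 36) ↔ cos(6t); 1·6/(s^2 + 36) ↔ sin(6t).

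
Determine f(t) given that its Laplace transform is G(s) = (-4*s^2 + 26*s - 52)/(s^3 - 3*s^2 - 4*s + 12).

f(t) = -2*exp(3*t) + 4*exp(2*t) - 6*exp(-2*t)

Factor the denominator: s^3 - 3*s^2 - 4*s + 12 = (s - 3)*(s - 2)*(s + 2).
Partial fraction decomposition gives [-6/(s + 2)] + [-2/(s - 3)] + [4/(s - 2)].
Invert each term: -6/(s + 2) ↔ -6e^(-2t); -2/(s - 3) ↔ -2e^(3t); 4/(s - 2) ↔ 4e^(2t).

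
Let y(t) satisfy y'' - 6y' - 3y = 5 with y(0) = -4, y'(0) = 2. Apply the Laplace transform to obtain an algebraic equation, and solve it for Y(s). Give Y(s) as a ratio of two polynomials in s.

Take the Laplace transform of both sides.
The derivative rules (L{y''} = s^2 Y - s·y(0) - y'(0) and L{y'} = sY - y(0), with y(0) = -4, y'(0) = 2) turn the left side into (s^2 - 6*s - 3)Y - (-4*s + 26).
The right side is L{5} = 5/s.
So (s^2 - 6*s - 3)Y = 5/s + (-4*s + 26).
Isolate Y and clear denominators.

Y(s) = (-4*s^2 + 26*s + 5)/(s^3 - 6*s^2 - 3*s)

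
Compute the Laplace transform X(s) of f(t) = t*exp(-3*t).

L{e^(-3t)} = 1/(s + 3).
Then apply L{t·g(t)} = -d/ds[G(s)] with G(s) = 1/(s + 3):
differentiating 1 time and applying the sign gives (s + 3)^(-2).

X(s) = (s + 3)^(-2)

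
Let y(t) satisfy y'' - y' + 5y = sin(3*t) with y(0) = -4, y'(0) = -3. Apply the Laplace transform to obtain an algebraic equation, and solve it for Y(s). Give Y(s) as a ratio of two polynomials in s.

Y(s) = (-4*s^3 + s^2 - 36*s + 12)/(s^4 - s^3 + 14*s^2 - 9*s + 45)

Apply the Laplace transform to the equation.
Using L{y''} = s^2 Y - s·y(0) - y'(0) and L{y'} = sY - y(0), with y(0) = -4, y'(0) = -3, the left side becomes (s^2 - s + 5)Y - (-4*s + 1).
The right side is L{sin(3*t)} = 3/(s^2 + 9).
So (s^2 - s + 5)Y = 3/(s^2 + 9) + (-4*s + 1).
Divide through and combine into a single rational function.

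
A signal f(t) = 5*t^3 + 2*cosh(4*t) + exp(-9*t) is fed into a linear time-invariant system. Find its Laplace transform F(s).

The transform is linear, so treat each term independently.
(5)·[L{t^3} = 3!/s^4 = 6/s^4]; (2)·[L{cosh(4t)} = s/(s^2 - 16)]; L{e^(-9t)} = 1/(s + 9).

F(s) = 2*s/(s^2 - 16) + 1/(s + 9) + 30/s^4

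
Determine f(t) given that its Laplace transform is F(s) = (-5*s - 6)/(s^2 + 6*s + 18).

Complete the square in the denominator: s^2 + 6*s + 18 = (s + 3)^2 + 3^2.
Split the numerator to match: -5*s - 6 = -5·(s + 3) + 3·3.
Invert each term: -5·(s + 3)/((s + 3)^2 + 9) ↔ -5e^(-3t)cos(3t); 3·3/((s + 3)^2 + 9) ↔ 3e^(-3t)sin(3t).

f(t) = 3*exp(-3*t)*sin(3*t) - 5*exp(-3*t)*cos(3*t)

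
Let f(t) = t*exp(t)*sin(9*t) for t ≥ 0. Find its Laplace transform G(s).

G(s) = 18*(s - 1)/(s^2 - 2*s + 82)^2

L{sin(9t)} = 9/(s^2 + 81).
Multiplying by e^(t) shifts s → s - 1, so L{exp(t)*sin(9*t)} = 9/((s - 1)^2 + 81).
Then apply L{t·g(t)} = -d/ds[H(s)] with H(s) = 9/((s - 1)^2 + 81):
differentiating 1 time and applying the sign gives 18*(s - 1)/(s^2 - 2*s + 82)^2.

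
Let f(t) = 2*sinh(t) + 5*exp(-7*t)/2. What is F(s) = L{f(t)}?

By linearity of the Laplace transform, transform each term separately.
(2)·[L{sinh(t)} = 1/(s^2 - 1)]; (5/2)·[L{e^(-7t)} = 1/(s + 7)].

F(s) = 2/(s^2 - 1) + 5/(2*(s + 7))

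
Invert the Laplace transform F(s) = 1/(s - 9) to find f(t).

f(t) = exp(9*t)

Since L{e^(9t)} = 1/(s - 9), the inverse is e^(9*t).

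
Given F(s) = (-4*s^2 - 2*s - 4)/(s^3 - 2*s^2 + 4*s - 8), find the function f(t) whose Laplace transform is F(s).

Factor the denominator: s^3 - 2*s^2 + 4*s - 8 = (s - 2)*(s^2 + 4).
Partial fraction decomposition gives [-3/(s - 2)] + [-s/(s^2 + 4)] + [-4/(s^2 + 4)].
Invert each term: -3/(s - 2) ↔ -3e^(2t); -1·s/(s^2 + 4) ↔ -cos(2t); -2·2/(s^2 + 4) ↔ -2sin(2t).

f(t) = -3*exp(2*t) - 2*sin(2*t) - cos(2*t)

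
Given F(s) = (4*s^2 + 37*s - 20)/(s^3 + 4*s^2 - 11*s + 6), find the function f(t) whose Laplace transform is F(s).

f(t) = 3*t*exp(t) + 6*exp(t) - 2*exp(-6*t)

Factor the denominator: s^3 + 4*s^2 - 11*s + 6 = (s - 1)^2*(s + 6).
Partial fraction decomposition gives [6/(s - 1)] + [3/(s - 1)^2] + [-2/(s + 6)].
Invert each term: 6/(s - 1) ↔ 6e^(t); 3/(s - 1)^2 ↔ 3t·e^(t); -2/(s + 6) ↔ -2e^(-6t).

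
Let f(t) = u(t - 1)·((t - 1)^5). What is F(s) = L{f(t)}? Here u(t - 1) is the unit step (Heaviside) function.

F(s) = 120*exp(-s)/s^6

By the second shifting theorem, L{u(t - c)·g(t - c)} = e^(-cs)·G(s) with c = 1 and G(s) = L{g(t)}.
L{t^5} = 5!/s^6 = 120/s^6.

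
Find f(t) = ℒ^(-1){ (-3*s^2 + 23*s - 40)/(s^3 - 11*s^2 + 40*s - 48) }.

Factor the denominator: s^3 - 11*s^2 + 40*s - 48 = (s - 4)^2*(s - 3).
Partial fraction decomposition gives [-5/(s - 4)] + [4/(s - 4)^2] + [2/(s - 3)].
Invert each term: -5/(s - 4) ↔ -5e^(4t); 4/(s - 4)^2 ↔ 4t·e^(4t); 2/(s - 3) ↔ 2e^(3t).

f(t) = 4*t*exp(4*t) - 5*exp(4*t) + 2*exp(3*t)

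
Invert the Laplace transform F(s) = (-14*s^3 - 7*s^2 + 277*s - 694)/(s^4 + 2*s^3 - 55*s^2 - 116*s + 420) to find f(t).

f(t) = -5*exp(7*t) + exp(2*t) - 6*exp(-5*t) - 4*exp(-6*t)

Factor the denominator: s^4 + 2*s^3 - 55*s^2 - 116*s + 420 = (s - 7)*(s - 2)*(s + 5)*(s + 6).
Partial fraction decomposition gives [-4/(s + 6)] + [-6/(s + 5)] + [-5/(s - 7)] + [1/(s - 2)].
Invert each term: -4/(s + 6) ↔ -4e^(-6t); -6/(s + 5) ↔ -6e^(-5t); -5/(s - 7) ↔ -5e^(7t); 1/(s - 2) ↔ e^(2t).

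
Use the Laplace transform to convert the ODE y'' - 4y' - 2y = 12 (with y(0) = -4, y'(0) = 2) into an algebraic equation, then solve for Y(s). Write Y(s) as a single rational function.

Take the Laplace transform of both sides.
Using L{y''} = s^2 Y - s·y(0) - y'(0) and L{y'} = sY - y(0), with y(0) = -4, y'(0) = 2, the left side becomes (s^2 - 4*s - 2)Y - (-4*s + 18).
The right side is L{12} = 12/s.
So (s^2 - 4*s - 2)Y = 12/s + (-4*s + 18).
Isolate Y and clear denominators.

Y(s) = (-4*s^2 + 18*s + 12)/(s^3 - 4*s^2 - 2*s)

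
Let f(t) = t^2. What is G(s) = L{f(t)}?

L{t^2} = 2!/s^3 = 2/s^3.

G(s) = 2/s^3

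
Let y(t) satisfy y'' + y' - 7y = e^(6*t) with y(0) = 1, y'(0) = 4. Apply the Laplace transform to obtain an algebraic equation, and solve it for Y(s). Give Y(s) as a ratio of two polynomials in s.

Apply the Laplace transform to the equation.
With L{y''} = s^2 Y - s·y(0) - y'(0) and L{y'} = sY - y(0), with y(0) = 1, y'(0) = 4: the LHS transforms to (s^2 + s - 7)Y - (s + 5).
The right side is L{e^(6*t)} = 1/(s - 6).
So (s^2 + s - 7)Y = 1/(s - 6) + (s + 5).
Isolate Y and clear denominators.

Y(s) = (s^2 - s - 29)/(s^3 - 5*s^2 - 13*s + 42)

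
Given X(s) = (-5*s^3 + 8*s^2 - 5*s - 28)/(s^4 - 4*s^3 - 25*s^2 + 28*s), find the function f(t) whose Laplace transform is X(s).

Factor the denominator: s^4 - 4*s^3 - 25*s^2 + 28*s = s*(s - 7)*(s - 1)*(s + 4).
Partial fraction decomposition gives [1/(s - 1)] + [-1/s] + [-2/(s + 4)] + [-3/(s - 7)].
Invert each term: 1/(s - 1) ↔ e^(t); -1/(s - 0) ↔ -e^(0t); -2/(s + 4) ↔ -2e^(-4t); -3/(s - 7) ↔ -3e^(7t).

f(t) = -3*exp(7*t) + exp(t) - 1 - 2*exp(-4*t)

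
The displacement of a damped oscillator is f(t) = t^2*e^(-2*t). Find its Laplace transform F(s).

F(s) = 2/(s + 2)^3

L{e^(-2t)} = 1/(s + 2).
Then apply L{t^2·g(t)} = (-1)^2 d^2/ds^2[G(s)] with G(s) = 1/(s + 2):
differentiating 2 times and applying the sign gives 2/(s + 2)^3.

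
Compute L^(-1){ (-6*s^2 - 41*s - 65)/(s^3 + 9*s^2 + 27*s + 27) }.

Factor the denominator: s^3 + 9*s^2 + 27*s + 27 = (s + 3)^3.
Partial fraction decomposition gives [-6/(s + 3)] + [-5/(s + 3)^2] + [4/(s + 3)^3].
Invert each term: -6/(s + 3) ↔ -6e^(-3t); -5/(s + 3)^2 ↔ -5t·e^(-3t); 4/(s + 3)^3 ↔ (2)t^2·e^(-3t).

2*t^2*exp(-3*t) - 5*t*exp(-3*t) - 6*exp(-3*t)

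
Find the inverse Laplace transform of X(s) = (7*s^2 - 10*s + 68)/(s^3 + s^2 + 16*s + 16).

-3*sin(4*t) + 2*cos(4*t) + 5*exp(-t)

Factor the denominator: s^3 + s^2 + 16*s + 16 = (s + 1)*(s^2 + 16).
Partial fraction decomposition gives [5/(s + 1)] + [2*s/(s^2 + 16)] + [-12/(s^2 + 16)].
Invert each term: 5/(s + 1) ↔ 5e^(-t); 2·s/(s^2 + 16) ↔ 2cos(4t); -3·4/(s^2 + 16) ↔ -3sin(4t).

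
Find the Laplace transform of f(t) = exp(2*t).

L{1} = 1/s.
By the first shifting theorem, multiplying by e^(2t) replaces s with s - 2.

1/(s - 2)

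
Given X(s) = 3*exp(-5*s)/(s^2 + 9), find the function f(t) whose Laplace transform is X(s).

f(t) = Heaviside(t - 5)*(sin(3*t - 15))

The factor e^(-5s) signals a time shift by c = 5 (second shifting theorem).
L{sin(3t)} = 3/(s^2 + 9), so L^-1{3/(s^2 + 9)} = sin(3*t).
Hence the inverse is u(t - 5) times that function evaluated at t - 5.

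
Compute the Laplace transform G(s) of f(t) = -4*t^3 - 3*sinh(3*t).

By linearity of the Laplace transform, transform each term separately.
(-4)·[L{t^3} = 3!/s^4 = 6/s^4]; (-3)·[L{sinh(3t)} = 3/(s^2 - 9)].

G(s) = -9/(s^2 - 9) - 24/s^4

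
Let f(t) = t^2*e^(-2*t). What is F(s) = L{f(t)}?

L{e^(-2t)} = 1/(s + 2).
Then apply L{t^2·g(t)} = (-1)^2 d^2/ds^2[G(s)] with G(s) = 1/(s + 2):
differentiating 2 times and applying the sign gives 2/(s + 2)^3.

F(s) = 2/(s + 2)^3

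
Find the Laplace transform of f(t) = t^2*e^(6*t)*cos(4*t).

2*(s - 6)*(s^2 - 12*s - 12)/(s^2 - 12*s + 52)^3

L{cos(4t)} = s/(s^2 + 16).
Multiplying by e^(6t) shifts s → s - 6, so L{e^(6*t)*cos(4*t)} = (s - 6)/((s - 6)^2 + 16).
Then apply L{t^2·g(t)} = (-1)^2 d^2/ds^2[G(s)] with G(s) = (s - 6)/((s - 6)^2 + 16):
differentiating 2 times and applying the sign gives 2*(s - 6)*(s^2 - 12*s - 12)/(s^2 - 12*s + 52)^3.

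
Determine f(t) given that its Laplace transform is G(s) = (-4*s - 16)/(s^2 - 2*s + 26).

f(t) = -4*exp(t)*sin(5*t) - 4*exp(t)*cos(5*t)

Complete the square in the denominator: s^2 - 2*s + 26 = (s - 1)^2 + 5^2.
Split the numerator to match: -4*s - 16 = -4·(s - 1) - 4·5.
Invert each term: -4·(s - 1)/((s - 1)^2 + 25) ↔ -4e^(t)cos(5t); -4·5/((s - 1)^2 + 25) ↔ -4e^(t)sin(5t).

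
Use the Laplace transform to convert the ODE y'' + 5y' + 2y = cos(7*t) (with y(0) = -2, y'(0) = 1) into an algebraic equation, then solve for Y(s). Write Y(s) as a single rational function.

Y(s) = (-2*s^3 - 9*s^2 - 97*s - 441)/(s^4 + 5*s^3 + 51*s^2 + 245*s + 98)

Laplace-transform each side.
With L{y''} = s^2 Y - s·y(0) - y'(0) and L{y'} = sY - y(0), with y(0) = -2, y'(0) = 1: the LHS transforms to (s^2 + 5*s + 2)Y - (-2*s - 9).
The right side is L{cos(7*t)} = s/(s^2 + 49).
So (s^2 + 5*s + 2)Y = s/(s^2 + 49) + (-2*s - 9).
Divide through and combine into a single rational function.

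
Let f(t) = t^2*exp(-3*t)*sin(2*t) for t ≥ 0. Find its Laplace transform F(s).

F(s) = 4*(3*s^2 + 18*s + 23)/(s^2 + 6*s + 13)^3

L{sin(2t)} = 2/(s^2 + 4).
Multiplying by e^(-3t) shifts s → s + 3, so L{exp(-3*t)*sin(2*t)} = 2/((s + 3)^2 + 4).
Then apply L{t^2·g(t)} = (-1)^2 d^2/ds^2[G(s)] with G(s) = 2/((s + 3)^2 + 4):
differentiating 2 times and applying the sign gives 4*(3*s^2 + 18*s + 23)/(s^2 + 6*s + 13)^3.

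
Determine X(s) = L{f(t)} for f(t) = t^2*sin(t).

X(s) = 2*(3*s^2 - 1)/(s^2 + 1)^3

L{sin(t)} = 1/(s^2 + 1).
Then apply L{t^2·g(t)} = (-1)^2 d^2/ds^2[G(s)] with G(s) = 1/(s^2 + 1):
differentiating 2 times and applying the sign gives 2*(3*s^2 - 1)/(s^2 + 1)^3.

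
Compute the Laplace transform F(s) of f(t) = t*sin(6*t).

F(s) = 12*s/(s^2 + 36)^2

L{sin(6t)} = 6/(s^2 + 36).
Then apply L{t·g(t)} = -d/ds[G(s)] with G(s) = 6/(s^2 + 36):
differentiating 1 time and applying the sign gives 12*s/(s^2 + 36)^2.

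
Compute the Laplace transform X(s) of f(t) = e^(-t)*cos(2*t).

X(s) = (s + 1)/((s + 1)^2 + 4)

L{cos(2t)} = s/(s^2 + 4).
By the first shifting theorem, multiplying by e^(-t) replaces s with s + 1.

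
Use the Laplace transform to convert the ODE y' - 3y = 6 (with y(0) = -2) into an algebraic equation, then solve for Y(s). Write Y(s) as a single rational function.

Transform both sides with L{·}.
Using L{y'} = sY - y(0) = sY - (-2), the left side becomes (s - 3)Y - (-2).
The right side is L{6} = 6/s.
So (s - 3)Y = 6/s + (-2).
Isolate Y and clear denominators.

Y(s) = -2/s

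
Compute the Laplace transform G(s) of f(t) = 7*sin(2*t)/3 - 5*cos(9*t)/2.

The transform is linear, so treat each term independently.
(-5/2)·[L{cos(9t)} = s/(s^2 + 81)]; (7/3)·[L{sin(2t)} = 2/(s^2 + 4)].

G(s) = -5*s/(2*(s^2 + 81)) + 14/(3*(s^2 + 4))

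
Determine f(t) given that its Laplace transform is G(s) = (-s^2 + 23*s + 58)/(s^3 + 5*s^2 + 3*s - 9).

Factor the denominator: s^3 + 5*s^2 + 3*s - 9 = (s - 1)*(s + 3)^2.
Partial fraction decomposition gives [-6/(s + 3)] + [5/(s + 3)^2] + [5/(s - 1)].
Invert each term: -6/(s + 3) ↔ -6e^(-3t); 5/(s + 3)^2 ↔ 5t·e^(-3t); 5/(s - 1) ↔ 5e^(t).

f(t) = 5*t*exp(-3*t) + 5*exp(t) - 6*exp(-3*t)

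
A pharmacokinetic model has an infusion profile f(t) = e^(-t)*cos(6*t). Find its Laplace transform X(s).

L{cos(6t)} = s/(s^2 + 36).
By the first shifting theorem, multiplying by e^(-t) replaces s with s + 1.

X(s) = (s + 1)/((s + 1)^2 + 36)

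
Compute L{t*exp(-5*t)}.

L{e^(-5t)} = 1/(s + 5).
Then apply L{t·g(t)} = -d/ds[G(s)] with G(s) = 1/(s + 5):
differentiating 1 time and applying the sign gives (s + 5)^(-2).

(s + 5)^(-2)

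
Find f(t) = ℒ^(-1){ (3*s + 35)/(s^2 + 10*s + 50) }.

f(t) = 4*exp(-5*t)*sin(5*t) + 3*exp(-5*t)*cos(5*t)

Complete the square in the denominator: s^2 + 10*s + 50 = (s + 5)^2 + 5^2.
Split the numerator to match: 3*s + 35 = 3·(s + 5) + 4·5.
Invert each term: 3·(s + 5)/((s + 5)^2 + 25) ↔ 3e^(-5t)cos(5t); 4·5/((s + 5)^2 + 25) ↔ 4e^(-5t)sin(5t).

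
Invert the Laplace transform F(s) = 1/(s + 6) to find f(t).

Since L{e^(-6t)} = 1/(s + 6), the inverse is exp(-6*t).

f(t) = exp(-6*t)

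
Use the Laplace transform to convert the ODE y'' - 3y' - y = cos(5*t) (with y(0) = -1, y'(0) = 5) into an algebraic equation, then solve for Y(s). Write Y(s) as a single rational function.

Y(s) = (-s^3 + 8*s^2 - 24*s + 200)/(s^4 - 3*s^3 + 24*s^2 - 75*s - 25)

Laplace-transform each side.
The derivative rules (L{y''} = s^2 Y - s·y(0) - y'(0) and L{y'} = sY - y(0), with y(0) = -1, y'(0) = 5) turn the left side into (s^2 - 3*s - 1)Y - (-s + 8).
The right side is L{cos(5*t)} = s/(s^2 + 25).
So (s^2 - 3*s - 1)Y = s/(s^2 + 25) + (-s + 8).
Solve for Y(s) and write it as one ratio of polynomials.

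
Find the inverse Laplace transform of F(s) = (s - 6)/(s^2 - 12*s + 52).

Rewrite the denominator: s^2 - 12*s + 52 = (s - 6)^2 + 16.
The form in (s - 6) signals a first-shifting-theorem factor e^(6t).
Since L{cos(4t)} = s/(s^2 + 16), the inverse is e^(6*t)*cos(4*t).

exp(6*t)*cos(4*t)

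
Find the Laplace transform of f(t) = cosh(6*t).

s/(s^2 - 36)

L{cosh(6t)} = s/(s^2 - 36).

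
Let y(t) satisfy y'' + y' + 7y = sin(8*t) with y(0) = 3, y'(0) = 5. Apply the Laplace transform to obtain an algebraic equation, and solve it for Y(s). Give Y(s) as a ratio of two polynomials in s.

Y(s) = (3*s^3 + 8*s^2 + 192*s + 520)/(s^4 + s^3 + 71*s^2 + 64*s + 448)

Apply the Laplace transform to the equation.
Using L{y''} = s^2 Y - s·y(0) - y'(0) and L{y'} = sY - y(0), with y(0) = 3, y'(0) = 5, the left side becomes (s^2 + s + 7)Y - (3*s + 8).
The right side is L{sin(8*t)} = 8/(s^2 + 64).
So (s^2 + s + 7)Y = 8/(s^2 + 64) + (3*s + 8).
Solve for Y(s) and write it as one ratio of polynomials.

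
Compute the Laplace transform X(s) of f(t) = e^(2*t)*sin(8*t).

X(s) = 8/((s - 2)^2 + 64)

L{sin(8t)} = 8/(s^2 + 64).
By the first shifting theorem, multiplying by e^(2t) replaces s with s - 2.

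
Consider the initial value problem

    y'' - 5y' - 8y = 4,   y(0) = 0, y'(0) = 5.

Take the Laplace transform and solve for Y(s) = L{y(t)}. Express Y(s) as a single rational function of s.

Y(s) = (5*s + 4)/(s^3 - 5*s^2 - 8*s)

Laplace-transform each side.
Using L{y''} = s^2 Y - s·y(0) - y'(0) and L{y'} = sY - y(0), with y(0) = 0, y'(0) = 5, the left side becomes (s^2 - 5*s - 8)Y - (5).
The right side is L{4} = 4/s.
So (s^2 - 5*s - 8)Y = 4/s + (5).
Solve for Y(s) and write it as one ratio of polynomials.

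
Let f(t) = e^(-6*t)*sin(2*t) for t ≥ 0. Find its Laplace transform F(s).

F(s) = 2/((s + 6)^2 + 4)

L{sin(2t)} = 2/(s^2 + 4).
By the first shifting theorem, multiplying by e^(-6t) replaces s with s + 6.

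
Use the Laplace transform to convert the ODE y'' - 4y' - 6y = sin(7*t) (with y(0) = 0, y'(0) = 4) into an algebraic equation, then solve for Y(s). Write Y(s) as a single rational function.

Y(s) = (4*s^2 + 203)/(s^4 - 4*s^3 + 43*s^2 - 196*s - 294)

Laplace-transform each side.
The derivative rules (L{y''} = s^2 Y - s·y(0) - y'(0) and L{y'} = sY - y(0), with y(0) = 0, y'(0) = 4) turn the left side into (s^2 - 4*s - 6)Y - (4).
The right side is L{sin(7*t)} = 7/(s^2 + 49).
So (s^2 - 4*s - 6)Y = 7/(s^2 + 49) + (4).
Isolate Y and clear denominators.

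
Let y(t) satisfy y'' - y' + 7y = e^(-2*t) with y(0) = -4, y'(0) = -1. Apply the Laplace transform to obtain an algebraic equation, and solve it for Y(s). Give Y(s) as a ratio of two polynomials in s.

Y(s) = (-4*s^2 - 5*s + 7)/(s^3 + s^2 + 5*s + 14)

Take the Laplace transform of both sides.
With L{y''} = s^2 Y - s·y(0) - y'(0) and L{y'} = sY - y(0), with y(0) = -4, y'(0) = -1: the LHS transforms to (s^2 - s + 7)Y - (-4*s + 3).
The right side is L{e^(-2*t)} = 1/(s + 2).
So (s^2 - s + 7)Y = 1/(s + 2) + (-4*s + 3).
Solve for Y(s) and write it as one ratio of polynomials.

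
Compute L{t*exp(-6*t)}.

(s + 6)^(-2)

L{e^(-6t)} = 1/(s + 6).
Then apply L{t·g(t)} = -d/ds[H(s)] with H(s) = 1/(s + 6):
differentiating 1 time and applying the sign gives (s + 6)^(-2).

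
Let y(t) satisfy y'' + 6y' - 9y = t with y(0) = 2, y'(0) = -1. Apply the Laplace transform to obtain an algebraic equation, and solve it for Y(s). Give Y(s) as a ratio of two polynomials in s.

Apply the Laplace transform to the equation.
With L{y''} = s^2 Y - s·y(0) - y'(0) and L{y'} = sY - y(0), with y(0) = 2, y'(0) = -1: the LHS transforms to (s^2 + 6*s - 9)Y - (2*s + 11).
The right side is L{t} = s^(-2).
So (s^2 + 6*s - 9)Y = s^(-2) + (2*s + 11).
Solve for Y(s) and write it as one ratio of polynomials.

Y(s) = (2*s^3 + 11*s^2 + 1)/(s^4 + 6*s^3 - 9*s^2)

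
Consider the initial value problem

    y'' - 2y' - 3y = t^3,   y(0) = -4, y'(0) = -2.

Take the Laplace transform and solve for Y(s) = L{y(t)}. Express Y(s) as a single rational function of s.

Laplace-transform each side.
Using L{y''} = s^2 Y - s·y(0) - y'(0) and L{y'} = sY - y(0), with y(0) = -4, y'(0) = -2, the left side becomes (s^2 - 2*s - 3)Y - (-4*s + 6).
The right side is L{t^3} = 6/s^4.
So (s^2 - 2*s - 3)Y = 6/s^4 + (-4*s + 6).
Isolate Y and clear denominators.

Y(s) = (-4*s^5 + 6*s^4 + 6)/(s^6 - 2*s^5 - 3*s^4)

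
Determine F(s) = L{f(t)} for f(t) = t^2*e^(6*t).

F(s) = 2/(s - 6)^3

L{e^(6t)} = 1/(s - 6).
Then apply L{t^2·g(t)} = (-1)^2 d^2/ds^2[G(s)] with G(s) = 1/(s - 6):
differentiating 2 times and applying the sign gives 2/(s - 6)^3.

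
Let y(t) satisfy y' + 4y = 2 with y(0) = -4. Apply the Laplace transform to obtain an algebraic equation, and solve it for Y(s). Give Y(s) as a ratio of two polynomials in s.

Y(s) = (-4*s + 2)/(s^2 + 4*s)

Laplace-transform each side.
With L{y'} = sY - y(0) = sY - (-4): the LHS transforms to (s + 4)Y - (-4).
The right side is L{2} = 2/s.
So (s + 4)Y = 2/s + (-4).
Divide through and combine into a single rational function.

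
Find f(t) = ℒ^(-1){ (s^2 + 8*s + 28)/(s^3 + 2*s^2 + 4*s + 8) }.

Factor the denominator: s^3 + 2*s^2 + 4*s + 8 = (s + 2)*(s^2 + 4).
Partial fraction decomposition gives [2/(s + 2)] + [-s/(s^2 + 4)] + [10/(s^2 + 4)].
Invert each term: 2/(s + 2) ↔ 2e^(-2t); -1·s/(s^2 + 4) ↔ -cos(2t); 5·2/(s^2 + 4) ↔ 5sin(2t).

f(t) = 5*sin(2*t) - cos(2*t) + 2*exp(-2*t)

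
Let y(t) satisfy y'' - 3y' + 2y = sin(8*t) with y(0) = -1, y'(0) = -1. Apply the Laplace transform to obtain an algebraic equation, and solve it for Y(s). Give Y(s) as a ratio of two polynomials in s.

Y(s) = (-s^3 + 2*s^2 - 64*s + 136)/(s^4 - 3*s^3 + 66*s^2 - 192*s + 128)

Apply the Laplace transform to the equation.
With L{y''} = s^2 Y - s·y(0) - y'(0) and L{y'} = sY - y(0), with y(0) = -1, y'(0) = -1: the LHS transforms to (s^2 - 3*s + 2)Y - (-s + 2).
The right side is L{sin(8*t)} = 8/(s^2 + 64).
So (s^2 - 3*s + 2)Y = 8/(s^2 + 64) + (-s + 2).
Divide through and combine into a single rational function.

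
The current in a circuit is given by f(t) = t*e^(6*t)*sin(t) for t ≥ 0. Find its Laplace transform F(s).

F(s) = 2*(s - 6)/(s^2 - 12*s + 37)^2

L{sin(t)} = 1/(s^2 + 1).
Multiplying by e^(6t) shifts s → s - 6, so L{e^(6*t)*sin(t)} = 1/((s - 6)^2 + 1).
Then apply L{t·g(t)} = -d/ds[G(s)] with G(s) = 1/((s - 6)^2 + 1):
differentiating 1 time and applying the sign gives 2*(s - 6)/(s^2 - 12*s + 37)^2.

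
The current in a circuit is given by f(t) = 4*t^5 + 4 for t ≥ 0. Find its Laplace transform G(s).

Apply the Laplace transform termwise.
L{4} = 4/s; (4)·[L{t^5} = 5!/s^6 = 120/s^6].

G(s) = 4/s + 480/s^6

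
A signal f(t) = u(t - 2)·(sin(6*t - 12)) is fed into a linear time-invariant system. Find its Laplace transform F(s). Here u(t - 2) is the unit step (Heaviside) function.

By the second shifting theorem, L{u(t - c)·g(t - c)} = e^(-cs)·G(s) with c = 2 and G(s) = L{g(t)}.
L{sin(6t)} = 6/(s^2 + 36).

F(s) = 6*exp(-2*s)/(s^2 + 36)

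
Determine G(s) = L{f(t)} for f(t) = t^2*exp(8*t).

G(s) = 2/(s - 8)^3

L{e^(8t)} = 1/(s - 8).
Then apply L{t^2·g(t)} = (-1)^2 d^2/ds^2[H(s)] with H(s) = 1/(s - 8):
differentiating 2 times and applying the sign gives 2/(s - 8)^3.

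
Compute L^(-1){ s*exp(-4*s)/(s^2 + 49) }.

Heaviside(t - 4)*(cos(7*t - 28))

The factor e^(-4s) signals a time shift by c = 4 (second shifting theorem).
L{cos(7t)} = s/(s^2 + 49), so L^-1{s/(s^2 + 49)} = cos(7*t).
Hence the inverse is u(t - 4) times that function evaluated at t - 4.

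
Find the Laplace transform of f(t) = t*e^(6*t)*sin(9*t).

18*(s - 6)/(s^2 - 12*s + 117)^2

L{sin(9t)} = 9/(s^2 + 81).
Multiplying by e^(6t) shifts s → s - 6, so L{e^(6*t)*sin(9*t)} = 9/((s - 6)^2 + 81).
Then apply L{t·g(t)} = -d/ds[H(s)] with H(s) = 9/((s - 6)^2 + 81):
differentiating 1 time and applying the sign gives 18*(s - 6)/(s^2 - 12*s + 117)^2.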